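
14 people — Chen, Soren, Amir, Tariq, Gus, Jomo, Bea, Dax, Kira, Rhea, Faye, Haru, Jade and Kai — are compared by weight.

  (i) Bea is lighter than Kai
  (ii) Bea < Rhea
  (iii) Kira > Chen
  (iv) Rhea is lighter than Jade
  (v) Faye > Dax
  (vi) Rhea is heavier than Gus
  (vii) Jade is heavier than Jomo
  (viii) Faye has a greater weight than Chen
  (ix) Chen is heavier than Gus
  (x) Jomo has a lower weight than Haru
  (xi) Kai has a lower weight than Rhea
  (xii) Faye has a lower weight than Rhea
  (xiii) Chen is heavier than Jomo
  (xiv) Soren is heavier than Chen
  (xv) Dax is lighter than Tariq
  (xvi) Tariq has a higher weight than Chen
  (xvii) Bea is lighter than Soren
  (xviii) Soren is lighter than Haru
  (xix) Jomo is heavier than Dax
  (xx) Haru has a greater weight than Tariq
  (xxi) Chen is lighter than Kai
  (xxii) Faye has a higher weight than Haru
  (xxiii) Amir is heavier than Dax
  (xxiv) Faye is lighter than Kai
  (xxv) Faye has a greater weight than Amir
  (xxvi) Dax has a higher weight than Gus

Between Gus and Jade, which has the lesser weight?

Gus < Dax and Dax < Jomo give Gus < Jomo.
Then Jomo < Chen extends the chain to Chen.
With Chen < Tariq: Gus < Dax < Jomo < Chen < Tariq.
With Tariq < Haru: Gus < Dax < Jomo < Chen < Tariq < Haru.
Then Haru < Faye extends the chain to Faye.
Then Faye < Kai extends the chain to Kai.
Then Kai < Rhea extends the chain to Rhea.
With Rhea < Jade: Gus < Dax < Jomo < Chen < Tariq < Haru < Faye < Kai < Rhea < Jade.
So Gus < Jade; Gus is the lighter of the two.

Gus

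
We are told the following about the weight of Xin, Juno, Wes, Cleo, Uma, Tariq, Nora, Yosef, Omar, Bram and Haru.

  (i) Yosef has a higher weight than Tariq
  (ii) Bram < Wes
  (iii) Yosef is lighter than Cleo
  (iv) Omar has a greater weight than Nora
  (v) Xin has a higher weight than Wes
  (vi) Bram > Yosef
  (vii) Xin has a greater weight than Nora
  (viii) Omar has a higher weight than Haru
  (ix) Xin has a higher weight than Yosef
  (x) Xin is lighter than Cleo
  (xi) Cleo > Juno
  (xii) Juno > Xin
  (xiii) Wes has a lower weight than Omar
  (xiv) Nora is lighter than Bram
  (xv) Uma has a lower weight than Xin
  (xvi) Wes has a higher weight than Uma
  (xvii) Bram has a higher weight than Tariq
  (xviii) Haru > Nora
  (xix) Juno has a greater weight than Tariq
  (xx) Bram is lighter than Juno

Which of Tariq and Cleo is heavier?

Cleo

Link the given pairs in sequence: Tariq < Yosef; Yosef < Bram; Bram < Wes; Wes < Xin; Xin < Juno; Juno < Cleo.
Chaining these gives Tariq < Yosef < Bram < Wes < Xin < Juno < Cleo.
So Tariq < Cleo; Cleo is the heavier of the two.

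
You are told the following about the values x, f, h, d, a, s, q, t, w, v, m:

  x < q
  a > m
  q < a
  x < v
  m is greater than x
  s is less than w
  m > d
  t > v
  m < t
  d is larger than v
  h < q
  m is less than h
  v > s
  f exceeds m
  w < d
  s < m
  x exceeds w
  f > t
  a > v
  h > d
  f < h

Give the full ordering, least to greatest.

s < w < x < v < d < m < t < f < h < q < a

Each adjacent pair is fixed by a given relation: s < w; w < x; x < v; v < d; d < m; m < t; t < f; f < h; h < q; q < a. Chaining them end to end gives the full order.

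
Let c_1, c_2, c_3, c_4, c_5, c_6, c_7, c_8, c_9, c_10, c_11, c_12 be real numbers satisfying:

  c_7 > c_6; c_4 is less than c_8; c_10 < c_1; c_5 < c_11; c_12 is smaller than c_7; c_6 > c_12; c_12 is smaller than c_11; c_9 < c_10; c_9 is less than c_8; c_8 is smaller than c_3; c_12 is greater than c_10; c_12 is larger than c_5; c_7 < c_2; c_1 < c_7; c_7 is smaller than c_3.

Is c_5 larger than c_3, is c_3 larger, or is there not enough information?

c_5 < c_12 < c_6 < c_7 < c_3, by transitivity through c_12, c_6, c_7.
So c_3 is larger.

c_3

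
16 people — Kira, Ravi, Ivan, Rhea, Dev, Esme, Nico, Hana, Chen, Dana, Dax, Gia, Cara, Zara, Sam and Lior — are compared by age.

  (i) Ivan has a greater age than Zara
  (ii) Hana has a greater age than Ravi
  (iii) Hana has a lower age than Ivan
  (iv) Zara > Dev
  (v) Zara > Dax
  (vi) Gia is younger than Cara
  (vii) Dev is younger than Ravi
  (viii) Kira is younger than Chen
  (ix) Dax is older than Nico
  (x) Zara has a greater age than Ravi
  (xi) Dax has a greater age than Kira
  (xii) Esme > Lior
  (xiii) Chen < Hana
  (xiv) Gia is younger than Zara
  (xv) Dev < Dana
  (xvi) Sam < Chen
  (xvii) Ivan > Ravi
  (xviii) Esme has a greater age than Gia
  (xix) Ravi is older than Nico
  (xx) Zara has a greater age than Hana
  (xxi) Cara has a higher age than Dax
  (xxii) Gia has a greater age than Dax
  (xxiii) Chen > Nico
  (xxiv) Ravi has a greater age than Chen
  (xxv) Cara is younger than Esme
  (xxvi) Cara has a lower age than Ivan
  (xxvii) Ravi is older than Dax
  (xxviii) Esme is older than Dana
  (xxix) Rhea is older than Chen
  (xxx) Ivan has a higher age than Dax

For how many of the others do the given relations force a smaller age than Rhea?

4

The elements the relations force below Rhea are Sam, Nico, Kira, Chen — no chain reaches any other.
That is 4.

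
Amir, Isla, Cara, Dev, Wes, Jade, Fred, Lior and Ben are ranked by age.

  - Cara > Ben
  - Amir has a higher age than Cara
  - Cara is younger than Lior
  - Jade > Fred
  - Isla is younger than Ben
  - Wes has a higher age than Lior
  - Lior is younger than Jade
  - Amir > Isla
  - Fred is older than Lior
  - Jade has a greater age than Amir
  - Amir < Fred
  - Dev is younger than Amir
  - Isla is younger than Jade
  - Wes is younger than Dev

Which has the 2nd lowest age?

Chaining the given pairs: Isla < Ben < Cara < Lior < Wes < Dev < Amir < Fred < Jade.
The 2nd smallest is Ben.

Ben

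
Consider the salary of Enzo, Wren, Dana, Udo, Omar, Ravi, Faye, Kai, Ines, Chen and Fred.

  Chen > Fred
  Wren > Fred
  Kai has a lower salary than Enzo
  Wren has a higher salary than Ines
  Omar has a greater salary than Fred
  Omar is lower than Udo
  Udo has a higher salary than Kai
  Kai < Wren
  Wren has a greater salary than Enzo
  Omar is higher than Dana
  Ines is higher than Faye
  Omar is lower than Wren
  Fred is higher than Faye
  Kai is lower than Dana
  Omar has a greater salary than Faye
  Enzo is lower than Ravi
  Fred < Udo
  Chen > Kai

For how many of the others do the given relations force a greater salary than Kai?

The elements the relations force above Kai are Dana, Chen, Enzo, Omar, Ravi, Wren, Udo — no chain reaches any other.
That is 7.

7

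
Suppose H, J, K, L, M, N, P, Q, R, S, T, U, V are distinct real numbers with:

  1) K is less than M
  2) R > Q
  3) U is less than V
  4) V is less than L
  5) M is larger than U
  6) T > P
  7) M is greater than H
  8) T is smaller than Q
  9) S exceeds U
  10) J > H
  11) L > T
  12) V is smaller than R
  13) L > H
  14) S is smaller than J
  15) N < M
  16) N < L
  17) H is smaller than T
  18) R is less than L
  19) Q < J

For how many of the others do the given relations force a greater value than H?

From H the given relations immediately reach T, M, L, J.
From those, Q — 5 in total.
From those, R — 6 in total.
No other element is forced above H by the given relations, so the count is 6.

6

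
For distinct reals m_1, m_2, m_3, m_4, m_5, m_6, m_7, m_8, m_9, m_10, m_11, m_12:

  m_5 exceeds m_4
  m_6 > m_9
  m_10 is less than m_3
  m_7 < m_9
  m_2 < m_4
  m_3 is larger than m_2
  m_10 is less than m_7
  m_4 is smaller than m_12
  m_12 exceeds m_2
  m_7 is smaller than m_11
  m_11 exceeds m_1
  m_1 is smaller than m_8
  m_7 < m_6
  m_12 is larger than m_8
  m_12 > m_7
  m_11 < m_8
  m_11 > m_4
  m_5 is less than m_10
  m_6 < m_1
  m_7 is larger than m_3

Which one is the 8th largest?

The consecutive relations fix a unique order: m_2 < m_4 < m_5 < m_10 < m_3 < m_7 < m_9 < m_6 < m_1 < m_11 < m_8 < m_12.
Counting 8 from the largest end gives m_3.

m_3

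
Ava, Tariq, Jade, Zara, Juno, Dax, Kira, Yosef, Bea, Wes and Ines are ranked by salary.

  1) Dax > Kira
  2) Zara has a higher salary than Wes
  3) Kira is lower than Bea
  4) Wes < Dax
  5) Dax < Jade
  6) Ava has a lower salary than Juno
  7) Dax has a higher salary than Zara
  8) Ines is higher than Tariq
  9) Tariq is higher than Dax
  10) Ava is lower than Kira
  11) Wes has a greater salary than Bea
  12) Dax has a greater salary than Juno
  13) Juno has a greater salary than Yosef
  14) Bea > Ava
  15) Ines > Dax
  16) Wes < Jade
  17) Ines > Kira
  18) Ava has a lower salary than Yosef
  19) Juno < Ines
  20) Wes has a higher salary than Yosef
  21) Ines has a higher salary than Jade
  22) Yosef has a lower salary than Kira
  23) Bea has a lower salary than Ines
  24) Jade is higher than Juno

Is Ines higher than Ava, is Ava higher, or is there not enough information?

Ines

Link the given pairs in sequence: Ava < Yosef; Yosef < Kira; Kira < Bea; Bea < Wes; Wes < Zara; Zara < Dax; Dax < Tariq; Tariq < Ines.
Chaining these gives Ava < Yosef < Kira < Bea < Wes < Zara < Dax < Tariq < Ines.
So Ines is higher.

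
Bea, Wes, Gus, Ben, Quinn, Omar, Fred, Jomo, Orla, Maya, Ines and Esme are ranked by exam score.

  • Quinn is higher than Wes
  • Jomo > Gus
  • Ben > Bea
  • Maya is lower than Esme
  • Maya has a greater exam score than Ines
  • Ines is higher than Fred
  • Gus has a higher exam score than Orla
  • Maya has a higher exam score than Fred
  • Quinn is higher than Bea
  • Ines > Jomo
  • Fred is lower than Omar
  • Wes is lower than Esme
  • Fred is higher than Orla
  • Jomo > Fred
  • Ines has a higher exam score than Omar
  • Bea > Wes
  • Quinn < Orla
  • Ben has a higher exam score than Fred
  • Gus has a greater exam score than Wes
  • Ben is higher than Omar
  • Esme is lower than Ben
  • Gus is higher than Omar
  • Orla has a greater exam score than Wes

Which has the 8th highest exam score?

Fred

The consecutive relations fix a unique order: Wes < Bea < Quinn < Orla < Fred < Omar < Gus < Jomo < Ines < Maya < Esme < Ben.
The 8th largest is Fred.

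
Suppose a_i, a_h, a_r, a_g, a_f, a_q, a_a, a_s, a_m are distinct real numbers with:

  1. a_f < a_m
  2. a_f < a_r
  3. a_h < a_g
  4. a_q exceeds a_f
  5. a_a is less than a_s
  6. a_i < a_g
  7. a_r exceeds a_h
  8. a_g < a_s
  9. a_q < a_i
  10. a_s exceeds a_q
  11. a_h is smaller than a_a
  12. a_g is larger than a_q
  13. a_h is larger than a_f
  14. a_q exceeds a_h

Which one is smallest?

a_f

Chaining upward from a_f: directly above it, a_h, a_m, a_q, a_r; then a_a, a_i, a_g, a_s.
That covers every other element, and nothing is given below a_f, so a_f is the smallest.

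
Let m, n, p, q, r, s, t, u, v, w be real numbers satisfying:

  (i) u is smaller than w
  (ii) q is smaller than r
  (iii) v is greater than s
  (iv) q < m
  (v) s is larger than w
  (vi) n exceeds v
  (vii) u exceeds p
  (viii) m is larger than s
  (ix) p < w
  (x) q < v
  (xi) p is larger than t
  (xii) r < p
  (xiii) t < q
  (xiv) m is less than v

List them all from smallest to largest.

t < q < r < p < u < w < s < m < v < n

Each adjacent pair is fixed by a given relation: t < q; q < r; r < p; p < u; u < w; w < s; s < m; m < v; v < n. Chaining them end to end gives the full order.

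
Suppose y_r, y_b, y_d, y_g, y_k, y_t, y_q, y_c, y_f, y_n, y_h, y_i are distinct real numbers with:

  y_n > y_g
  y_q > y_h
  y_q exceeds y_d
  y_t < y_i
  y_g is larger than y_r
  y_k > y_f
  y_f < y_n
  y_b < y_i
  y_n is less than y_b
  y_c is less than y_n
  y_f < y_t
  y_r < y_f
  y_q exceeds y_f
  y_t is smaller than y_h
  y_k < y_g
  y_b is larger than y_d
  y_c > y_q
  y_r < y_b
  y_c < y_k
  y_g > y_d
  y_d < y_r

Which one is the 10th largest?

y_f

Chaining the given pairs: y_d < y_r < y_f < y_t < y_h < y_q < y_c < y_k < y_g < y_n < y_b < y_i.
The 10th largest is y_f.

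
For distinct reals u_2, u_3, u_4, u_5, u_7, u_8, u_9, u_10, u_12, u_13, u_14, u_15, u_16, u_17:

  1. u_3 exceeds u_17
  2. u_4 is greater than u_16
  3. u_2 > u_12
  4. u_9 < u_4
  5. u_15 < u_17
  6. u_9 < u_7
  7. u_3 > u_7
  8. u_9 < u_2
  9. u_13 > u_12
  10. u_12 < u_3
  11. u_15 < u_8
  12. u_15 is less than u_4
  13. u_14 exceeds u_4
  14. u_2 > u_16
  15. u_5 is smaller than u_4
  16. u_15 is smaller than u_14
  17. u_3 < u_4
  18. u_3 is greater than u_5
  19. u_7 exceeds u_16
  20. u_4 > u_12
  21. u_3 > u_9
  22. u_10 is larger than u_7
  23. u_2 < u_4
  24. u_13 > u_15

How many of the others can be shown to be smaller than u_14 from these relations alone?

10

From u_14 the given relations immediately reach u_15, u_4.
From those, u_5, u_9, u_12, u_16, u_2, u_3 — 8 in total.
From those, u_17, u_7 — 10 in total.
Nothing else is reachable below u_14; 10 in all.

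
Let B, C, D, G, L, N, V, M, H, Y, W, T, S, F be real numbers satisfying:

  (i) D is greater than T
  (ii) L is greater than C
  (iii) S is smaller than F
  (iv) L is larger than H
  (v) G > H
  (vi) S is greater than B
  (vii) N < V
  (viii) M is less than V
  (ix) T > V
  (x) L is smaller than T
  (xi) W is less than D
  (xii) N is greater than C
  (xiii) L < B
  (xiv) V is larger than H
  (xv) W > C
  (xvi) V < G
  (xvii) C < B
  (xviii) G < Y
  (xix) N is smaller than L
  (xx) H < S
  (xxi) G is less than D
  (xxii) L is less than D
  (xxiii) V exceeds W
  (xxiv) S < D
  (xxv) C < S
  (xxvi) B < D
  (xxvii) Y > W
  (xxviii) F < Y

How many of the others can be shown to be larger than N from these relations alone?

9

The elements the relations force above N are V, L, B, G, S, T, F, Y, D — no chain reaches any other.
That is 9.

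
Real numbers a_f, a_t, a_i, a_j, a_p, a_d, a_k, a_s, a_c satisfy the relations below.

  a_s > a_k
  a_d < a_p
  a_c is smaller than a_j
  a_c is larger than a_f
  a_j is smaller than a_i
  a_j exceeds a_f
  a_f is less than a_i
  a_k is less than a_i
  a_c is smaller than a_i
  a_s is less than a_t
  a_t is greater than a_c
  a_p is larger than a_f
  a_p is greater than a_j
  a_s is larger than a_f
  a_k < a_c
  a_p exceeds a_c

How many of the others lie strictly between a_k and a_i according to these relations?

2

The relations place a_k below a_i. An element lies strictly between them when it is forced above a_k and also forced below a_i.
Above a_k: {a_c, a_s, a_j, a_p, a_t}. Below a_i: {a_f, a_c, a_j}.
Intersection: {a_c, a_j} — 2.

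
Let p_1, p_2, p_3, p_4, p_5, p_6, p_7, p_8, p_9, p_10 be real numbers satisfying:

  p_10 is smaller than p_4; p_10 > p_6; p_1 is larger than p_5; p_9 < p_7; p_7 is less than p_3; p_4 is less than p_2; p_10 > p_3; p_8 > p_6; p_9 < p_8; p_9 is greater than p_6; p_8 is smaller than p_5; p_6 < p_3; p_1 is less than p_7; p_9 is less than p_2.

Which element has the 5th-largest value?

p_7

Piecing the relations together gives one ordering: p_6 < p_9 < p_8 < p_5 < p_1 < p_7 < p_3 < p_10 < p_4 < p_2.
The 5th largest is p_7.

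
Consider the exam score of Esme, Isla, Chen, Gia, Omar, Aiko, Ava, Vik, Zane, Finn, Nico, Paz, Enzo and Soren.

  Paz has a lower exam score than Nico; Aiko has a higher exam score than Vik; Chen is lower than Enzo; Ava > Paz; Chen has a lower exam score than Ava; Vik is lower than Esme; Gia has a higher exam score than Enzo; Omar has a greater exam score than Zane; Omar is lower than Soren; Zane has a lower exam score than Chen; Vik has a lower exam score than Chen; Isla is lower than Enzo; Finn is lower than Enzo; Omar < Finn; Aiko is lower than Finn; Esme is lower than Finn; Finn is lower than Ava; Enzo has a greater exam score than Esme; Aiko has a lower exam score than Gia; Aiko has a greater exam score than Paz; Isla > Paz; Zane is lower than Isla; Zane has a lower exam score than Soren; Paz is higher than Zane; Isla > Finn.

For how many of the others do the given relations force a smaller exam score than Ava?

Directly below Ava: Paz, Chen, Finn.
One step further: Vik, Zane, Omar, Esme, Aiko (8 so far).
No other element is forced below Ava by the given relations, so the count is 8.

8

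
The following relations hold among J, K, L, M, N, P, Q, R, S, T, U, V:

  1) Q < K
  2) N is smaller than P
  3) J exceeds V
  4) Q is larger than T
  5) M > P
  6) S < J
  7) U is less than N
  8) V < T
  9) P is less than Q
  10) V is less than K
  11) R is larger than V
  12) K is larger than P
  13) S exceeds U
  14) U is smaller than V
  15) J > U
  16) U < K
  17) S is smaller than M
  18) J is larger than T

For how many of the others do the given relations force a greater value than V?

From V the given relations immediately reach T, R, K, J.
From those, Q — 5 in total.
Nothing else is reachable above V; 5 in all.

5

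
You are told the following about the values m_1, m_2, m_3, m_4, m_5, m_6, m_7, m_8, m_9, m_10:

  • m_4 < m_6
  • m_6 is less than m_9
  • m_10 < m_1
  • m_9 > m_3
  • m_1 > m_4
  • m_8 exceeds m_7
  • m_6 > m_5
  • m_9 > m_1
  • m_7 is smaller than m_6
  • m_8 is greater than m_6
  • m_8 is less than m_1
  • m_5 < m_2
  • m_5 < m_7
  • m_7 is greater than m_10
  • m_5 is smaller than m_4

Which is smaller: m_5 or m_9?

m_5 < m_7 and m_7 < m_6 give m_5 < m_6.
Then m_6 < m_8 extends the chain to m_8.
Then m_8 < m_1 extends the chain to m_1.
Then m_1 < m_9 extends the chain to m_9.
So m_5 < m_9; m_5 is the smaller of the two.

m_5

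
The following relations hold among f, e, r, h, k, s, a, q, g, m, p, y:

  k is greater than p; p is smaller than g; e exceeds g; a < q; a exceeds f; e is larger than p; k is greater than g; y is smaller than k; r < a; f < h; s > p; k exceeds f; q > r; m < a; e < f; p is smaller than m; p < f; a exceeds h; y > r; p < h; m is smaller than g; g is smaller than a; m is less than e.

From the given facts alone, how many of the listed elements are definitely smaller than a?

From a the given relations immediately reach m, r, g, f, h.
From those, p, e — 7 in total.
No other element is forced below a by the given relations, so the count is 7.

7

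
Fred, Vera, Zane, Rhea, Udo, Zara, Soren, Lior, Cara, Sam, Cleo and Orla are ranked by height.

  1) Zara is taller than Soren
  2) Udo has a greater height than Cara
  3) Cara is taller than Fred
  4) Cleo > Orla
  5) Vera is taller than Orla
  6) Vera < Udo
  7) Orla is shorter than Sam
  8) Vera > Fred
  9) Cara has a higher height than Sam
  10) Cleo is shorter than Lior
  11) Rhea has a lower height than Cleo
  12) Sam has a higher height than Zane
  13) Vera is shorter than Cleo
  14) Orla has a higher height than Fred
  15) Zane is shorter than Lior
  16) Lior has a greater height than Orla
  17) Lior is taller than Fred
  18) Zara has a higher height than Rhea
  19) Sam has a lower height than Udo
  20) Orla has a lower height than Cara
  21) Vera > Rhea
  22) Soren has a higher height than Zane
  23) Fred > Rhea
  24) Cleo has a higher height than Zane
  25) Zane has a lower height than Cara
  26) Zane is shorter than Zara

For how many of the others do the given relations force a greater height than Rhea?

9

The elements the relations force above Rhea are Fred, Orla, Sam, Vera, Cara, Zara, Cleo, Udo, Lior — no chain reaches any other.
That is 9.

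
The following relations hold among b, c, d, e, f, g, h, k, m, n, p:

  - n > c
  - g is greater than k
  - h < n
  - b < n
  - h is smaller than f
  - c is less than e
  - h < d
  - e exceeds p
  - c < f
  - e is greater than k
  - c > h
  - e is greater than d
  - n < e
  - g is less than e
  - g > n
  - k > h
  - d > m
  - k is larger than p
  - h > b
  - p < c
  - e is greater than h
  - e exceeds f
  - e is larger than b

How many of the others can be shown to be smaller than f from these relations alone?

Directly below f: h, c.
One step further: b, p (4 so far).
Nothing else is reachable below f; 4 in all.

4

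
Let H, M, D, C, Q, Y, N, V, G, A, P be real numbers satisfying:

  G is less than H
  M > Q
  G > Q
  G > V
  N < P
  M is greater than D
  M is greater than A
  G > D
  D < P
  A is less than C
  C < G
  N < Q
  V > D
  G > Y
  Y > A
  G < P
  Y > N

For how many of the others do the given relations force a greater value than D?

5

The elements the relations force above D are V, G, M, H, P — no chain reaches any other.
That is 5.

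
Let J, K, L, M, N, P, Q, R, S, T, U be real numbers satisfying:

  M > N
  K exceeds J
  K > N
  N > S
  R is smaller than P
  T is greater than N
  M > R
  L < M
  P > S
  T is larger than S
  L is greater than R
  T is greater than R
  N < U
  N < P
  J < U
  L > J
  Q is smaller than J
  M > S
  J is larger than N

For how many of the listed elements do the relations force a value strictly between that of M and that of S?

The relations place S below M. An element lies strictly between them when it is forced above S and also forced below M.
Above S: {N, J, P, U, T, L, K}. Below M: {R, Q, N, J, L}.
Intersection: {N, J, L} — 3.

3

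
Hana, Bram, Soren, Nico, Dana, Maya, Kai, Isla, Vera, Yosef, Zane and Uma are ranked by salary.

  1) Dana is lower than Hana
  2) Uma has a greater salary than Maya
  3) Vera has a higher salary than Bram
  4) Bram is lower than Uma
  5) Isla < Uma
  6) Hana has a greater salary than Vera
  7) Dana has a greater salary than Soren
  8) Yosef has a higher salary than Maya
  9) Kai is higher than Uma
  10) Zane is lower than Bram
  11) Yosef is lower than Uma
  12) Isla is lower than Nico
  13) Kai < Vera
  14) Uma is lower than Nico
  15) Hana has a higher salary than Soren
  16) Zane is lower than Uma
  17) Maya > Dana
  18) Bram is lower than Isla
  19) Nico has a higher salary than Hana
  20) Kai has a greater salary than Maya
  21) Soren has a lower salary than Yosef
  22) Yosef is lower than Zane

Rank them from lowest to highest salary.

Nothing is placed below Soren, so it is least; from there Soren < Dana; Dana < Maya; Maya < Yosef; Yosef < Zane; Zane < Bram; Bram < Isla; Isla < Uma; Uma < Kai; Kai < Vera; Vera < Hana; Hana < Nico, each given directly.

Soren < Dana < Maya < Yosef < Zane < Bram < Isla < Uma < Kai < Vera < Hana < Nico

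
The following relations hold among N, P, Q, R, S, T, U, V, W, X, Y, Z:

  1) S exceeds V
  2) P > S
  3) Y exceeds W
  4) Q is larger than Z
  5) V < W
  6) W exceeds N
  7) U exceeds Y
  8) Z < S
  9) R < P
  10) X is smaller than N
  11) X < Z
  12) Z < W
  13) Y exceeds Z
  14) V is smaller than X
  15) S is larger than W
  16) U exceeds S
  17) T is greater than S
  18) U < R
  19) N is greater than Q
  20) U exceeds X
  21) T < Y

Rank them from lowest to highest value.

V < X < Z < Q < N < W < S < T < Y < U < R < P

Each adjacent pair is fixed by a given relation: V < X; X < Z; Z < Q; Q < N; N < W; W < S; S < T; T < Y; Y < U; U < R; R < P. Chaining them end to end gives the full order.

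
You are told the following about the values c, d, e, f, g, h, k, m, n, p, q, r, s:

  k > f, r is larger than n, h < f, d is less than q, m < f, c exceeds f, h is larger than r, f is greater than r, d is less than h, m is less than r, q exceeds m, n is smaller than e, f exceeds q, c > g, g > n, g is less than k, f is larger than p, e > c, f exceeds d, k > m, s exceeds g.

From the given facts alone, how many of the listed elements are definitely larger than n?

The elements the relations force above n are g, r, h, s, f, c, k, e — no chain reaches any other.
That is 8.

8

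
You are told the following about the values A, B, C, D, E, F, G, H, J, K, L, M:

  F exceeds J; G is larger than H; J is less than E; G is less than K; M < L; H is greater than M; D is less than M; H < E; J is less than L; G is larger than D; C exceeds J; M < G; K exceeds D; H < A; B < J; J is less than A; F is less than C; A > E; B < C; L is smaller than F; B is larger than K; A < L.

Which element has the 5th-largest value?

Piecing the relations together gives one ordering: D < M < H < G < K < B < J < E < A < L < F < C.
Counting 5 from the largest end gives E.

E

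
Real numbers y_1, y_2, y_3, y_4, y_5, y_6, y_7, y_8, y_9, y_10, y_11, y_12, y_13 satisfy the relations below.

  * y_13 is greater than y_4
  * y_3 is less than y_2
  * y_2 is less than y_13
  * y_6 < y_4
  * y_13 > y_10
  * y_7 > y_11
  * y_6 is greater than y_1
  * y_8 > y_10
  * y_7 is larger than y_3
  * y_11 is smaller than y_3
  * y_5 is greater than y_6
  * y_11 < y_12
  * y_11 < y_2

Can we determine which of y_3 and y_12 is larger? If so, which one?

Following every chain through y_3: above y_3 we get y_7, y_2, y_13; below y_3 we get y_11.
y_12 is not reached, and no chain runs the other way from y_12 to y_3.
So the given relations leave the order of y_3 and y_12 undetermined.

undetermined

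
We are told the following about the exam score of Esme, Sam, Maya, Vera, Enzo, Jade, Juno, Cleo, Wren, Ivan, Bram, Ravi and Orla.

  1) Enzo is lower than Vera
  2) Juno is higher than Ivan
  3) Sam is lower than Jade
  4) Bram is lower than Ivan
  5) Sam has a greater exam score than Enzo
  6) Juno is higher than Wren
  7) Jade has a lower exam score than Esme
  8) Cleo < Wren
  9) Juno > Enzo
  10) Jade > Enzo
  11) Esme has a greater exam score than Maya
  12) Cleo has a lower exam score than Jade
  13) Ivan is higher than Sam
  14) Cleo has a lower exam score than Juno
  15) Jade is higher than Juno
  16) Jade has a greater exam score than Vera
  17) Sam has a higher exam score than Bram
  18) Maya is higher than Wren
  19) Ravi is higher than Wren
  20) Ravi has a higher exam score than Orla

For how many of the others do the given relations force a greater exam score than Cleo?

From Cleo the given relations immediately reach Wren, Juno, Jade.
From those, Maya, Ravi, Esme — 6 in total.
No other element is forced above Cleo by the given relations, so the count is 6.

6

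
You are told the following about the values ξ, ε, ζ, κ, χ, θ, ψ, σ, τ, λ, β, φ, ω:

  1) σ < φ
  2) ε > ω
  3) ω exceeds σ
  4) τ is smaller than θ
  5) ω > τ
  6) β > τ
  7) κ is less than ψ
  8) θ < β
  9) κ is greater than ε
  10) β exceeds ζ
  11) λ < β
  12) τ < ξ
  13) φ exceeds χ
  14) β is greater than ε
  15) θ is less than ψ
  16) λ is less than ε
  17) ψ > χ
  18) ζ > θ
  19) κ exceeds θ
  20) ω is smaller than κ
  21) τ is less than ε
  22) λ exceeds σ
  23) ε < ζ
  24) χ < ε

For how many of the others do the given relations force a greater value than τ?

8

Directly above τ: ω, θ, ξ, ε, β.
One step further: ζ, κ, ψ (8 so far).
Nothing else is reachable above τ; 8 in all.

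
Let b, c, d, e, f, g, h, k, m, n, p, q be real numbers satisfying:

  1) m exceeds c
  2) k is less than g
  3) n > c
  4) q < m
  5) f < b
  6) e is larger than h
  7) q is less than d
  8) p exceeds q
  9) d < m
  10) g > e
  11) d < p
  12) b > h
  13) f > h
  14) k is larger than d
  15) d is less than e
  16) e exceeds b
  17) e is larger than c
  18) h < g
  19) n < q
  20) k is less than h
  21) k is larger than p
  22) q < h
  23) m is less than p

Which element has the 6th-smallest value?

p

Chaining the given pairs: c < n < q < d < m < p < k < h < f < b < e < g.
Counting 6 from the smallest end gives p.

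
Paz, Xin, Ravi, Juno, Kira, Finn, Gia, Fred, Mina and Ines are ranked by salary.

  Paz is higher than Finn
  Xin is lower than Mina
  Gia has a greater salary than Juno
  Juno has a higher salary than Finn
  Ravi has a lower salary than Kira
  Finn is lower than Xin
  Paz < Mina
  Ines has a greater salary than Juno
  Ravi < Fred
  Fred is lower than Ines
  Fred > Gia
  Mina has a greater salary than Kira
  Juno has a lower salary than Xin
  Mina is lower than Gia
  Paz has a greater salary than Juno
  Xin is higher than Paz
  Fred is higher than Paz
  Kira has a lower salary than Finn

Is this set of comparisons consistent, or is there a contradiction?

The single ordering Ravi < Kira < Finn < Juno < Paz < Xin < Mina < Gia < Fred < Ines satisfies every listed relation, so no contradiction arises.

consistent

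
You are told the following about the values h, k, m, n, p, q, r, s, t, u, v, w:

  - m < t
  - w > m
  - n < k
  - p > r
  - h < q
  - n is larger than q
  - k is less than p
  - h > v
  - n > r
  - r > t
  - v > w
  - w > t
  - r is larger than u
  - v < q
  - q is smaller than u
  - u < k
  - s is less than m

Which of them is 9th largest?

Piecing the relations together gives one ordering: s < m < t < w < v < h < q < u < r < n < k < p.
The 9th largest is w.

w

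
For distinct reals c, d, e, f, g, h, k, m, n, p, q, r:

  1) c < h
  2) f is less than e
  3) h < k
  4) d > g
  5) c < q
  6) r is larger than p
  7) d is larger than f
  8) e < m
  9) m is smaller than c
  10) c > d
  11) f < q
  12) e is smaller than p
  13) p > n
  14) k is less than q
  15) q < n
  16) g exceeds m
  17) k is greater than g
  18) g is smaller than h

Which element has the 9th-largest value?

The consecutive relations fix a unique order: f < e < m < g < d < c < h < k < q < n < p < r.
The 9th largest is g.

g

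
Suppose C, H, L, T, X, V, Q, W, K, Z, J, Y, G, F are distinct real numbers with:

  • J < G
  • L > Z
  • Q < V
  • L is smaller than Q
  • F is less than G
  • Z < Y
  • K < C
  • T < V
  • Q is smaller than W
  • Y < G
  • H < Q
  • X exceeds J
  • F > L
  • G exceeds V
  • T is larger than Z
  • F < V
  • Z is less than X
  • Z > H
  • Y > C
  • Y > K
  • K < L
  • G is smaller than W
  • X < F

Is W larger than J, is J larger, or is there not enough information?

Following the relations from J: J < X < F < V < G < W.
So W is larger.

W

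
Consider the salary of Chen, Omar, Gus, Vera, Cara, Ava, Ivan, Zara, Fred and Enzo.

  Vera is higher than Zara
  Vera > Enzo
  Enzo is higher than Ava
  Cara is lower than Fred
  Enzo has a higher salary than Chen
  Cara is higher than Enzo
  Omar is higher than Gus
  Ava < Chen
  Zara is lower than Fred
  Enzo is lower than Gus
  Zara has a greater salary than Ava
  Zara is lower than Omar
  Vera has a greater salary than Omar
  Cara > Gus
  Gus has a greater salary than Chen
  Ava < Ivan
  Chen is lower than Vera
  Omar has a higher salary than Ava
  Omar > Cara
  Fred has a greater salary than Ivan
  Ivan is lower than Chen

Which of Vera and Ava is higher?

Vera

Chaining the given relations: Ava < Ivan < Chen < Enzo < Gus < Cara < Omar < Vera.
So Ava < Vera; Vera is the higher of the two.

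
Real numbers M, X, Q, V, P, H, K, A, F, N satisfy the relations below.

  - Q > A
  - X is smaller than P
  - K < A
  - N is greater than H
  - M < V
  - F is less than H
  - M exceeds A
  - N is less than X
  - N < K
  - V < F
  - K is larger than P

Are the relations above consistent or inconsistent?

We have A < M stated directly, yet also M < V < F < H < N < X < P < K < A by chaining the others — so M < A. Contradiction.

inconsistent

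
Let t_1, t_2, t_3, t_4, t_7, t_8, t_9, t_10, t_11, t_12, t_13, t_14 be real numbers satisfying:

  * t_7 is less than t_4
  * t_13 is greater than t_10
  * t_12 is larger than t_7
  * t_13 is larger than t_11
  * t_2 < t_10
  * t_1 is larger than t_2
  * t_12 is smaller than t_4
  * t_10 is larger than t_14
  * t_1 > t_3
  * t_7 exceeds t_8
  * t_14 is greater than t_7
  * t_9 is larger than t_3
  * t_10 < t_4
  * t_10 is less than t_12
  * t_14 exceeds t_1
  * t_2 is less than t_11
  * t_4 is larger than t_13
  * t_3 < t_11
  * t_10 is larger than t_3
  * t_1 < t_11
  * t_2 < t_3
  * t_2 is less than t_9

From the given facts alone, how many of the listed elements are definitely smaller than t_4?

10

From t_4 the given relations immediately reach t_7, t_10, t_13, t_12.
From those, t_8, t_2, t_3, t_14, t_11 — 9 in total.
From those, t_1 — 10 in total.
No other element is forced below t_4 by the given relations, so the count is 10.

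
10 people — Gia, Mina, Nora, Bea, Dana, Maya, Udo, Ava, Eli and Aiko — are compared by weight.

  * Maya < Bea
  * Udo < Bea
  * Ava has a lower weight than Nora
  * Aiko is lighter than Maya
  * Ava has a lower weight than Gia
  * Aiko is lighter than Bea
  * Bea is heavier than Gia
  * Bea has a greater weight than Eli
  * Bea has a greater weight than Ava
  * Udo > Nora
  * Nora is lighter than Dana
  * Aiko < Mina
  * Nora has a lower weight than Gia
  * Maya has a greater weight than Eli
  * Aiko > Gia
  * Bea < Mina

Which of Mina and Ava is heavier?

Link the given pairs in sequence: Ava < Nora; Nora < Gia; Gia < Aiko; Aiko < Maya; Maya < Bea; Bea < Mina.
Chaining these gives Ava < Nora < Gia < Aiko < Maya < Bea < Mina.
So Ava < Mina; Mina is the heavier of the two.

Mina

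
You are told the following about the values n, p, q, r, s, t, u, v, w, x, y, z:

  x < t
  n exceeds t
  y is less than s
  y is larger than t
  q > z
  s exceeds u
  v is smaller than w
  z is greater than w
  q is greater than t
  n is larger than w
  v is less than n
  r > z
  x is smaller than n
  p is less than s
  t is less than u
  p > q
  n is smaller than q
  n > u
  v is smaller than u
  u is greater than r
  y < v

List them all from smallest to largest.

The consecutive links are each given: x < t; t < y; y < v; v < w; w < z; z < r; r < u; u < n; n < q; q < p; p < s.

x < t < y < v < w < z < r < u < n < q < p < s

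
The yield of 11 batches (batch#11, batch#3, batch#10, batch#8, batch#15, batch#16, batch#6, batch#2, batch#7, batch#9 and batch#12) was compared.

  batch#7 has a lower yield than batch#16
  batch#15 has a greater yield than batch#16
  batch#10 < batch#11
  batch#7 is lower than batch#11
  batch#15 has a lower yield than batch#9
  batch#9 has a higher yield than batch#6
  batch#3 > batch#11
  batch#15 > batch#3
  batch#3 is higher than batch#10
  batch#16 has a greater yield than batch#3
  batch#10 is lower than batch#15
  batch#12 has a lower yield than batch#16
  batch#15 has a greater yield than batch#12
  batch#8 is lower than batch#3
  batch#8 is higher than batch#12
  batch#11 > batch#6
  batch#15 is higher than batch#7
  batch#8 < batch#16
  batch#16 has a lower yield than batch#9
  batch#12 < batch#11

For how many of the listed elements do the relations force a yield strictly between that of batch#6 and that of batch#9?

4

The relations place batch#6 below batch#9. An element lies strictly between them when it is forced above batch#6 and also forced below batch#9.
Above batch#6: {batch#11, batch#3, batch#16, batch#15}. Below batch#9: {batch#10, batch#7, batch#12, batch#8, batch#11, batch#3, batch#16, batch#15}.
Intersection: {batch#11, batch#3, batch#16, batch#15} — 4.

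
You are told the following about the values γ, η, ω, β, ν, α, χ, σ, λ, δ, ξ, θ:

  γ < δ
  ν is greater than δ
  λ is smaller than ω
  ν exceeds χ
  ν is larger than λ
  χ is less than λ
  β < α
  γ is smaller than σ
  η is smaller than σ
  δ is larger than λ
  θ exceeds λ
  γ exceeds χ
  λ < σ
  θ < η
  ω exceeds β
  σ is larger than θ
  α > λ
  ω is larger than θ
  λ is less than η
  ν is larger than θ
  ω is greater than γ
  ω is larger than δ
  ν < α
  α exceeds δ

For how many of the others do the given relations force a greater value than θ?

5

The elements the relations force above θ are ν, ω, η, σ, α — no chain reaches any other.
That is 5.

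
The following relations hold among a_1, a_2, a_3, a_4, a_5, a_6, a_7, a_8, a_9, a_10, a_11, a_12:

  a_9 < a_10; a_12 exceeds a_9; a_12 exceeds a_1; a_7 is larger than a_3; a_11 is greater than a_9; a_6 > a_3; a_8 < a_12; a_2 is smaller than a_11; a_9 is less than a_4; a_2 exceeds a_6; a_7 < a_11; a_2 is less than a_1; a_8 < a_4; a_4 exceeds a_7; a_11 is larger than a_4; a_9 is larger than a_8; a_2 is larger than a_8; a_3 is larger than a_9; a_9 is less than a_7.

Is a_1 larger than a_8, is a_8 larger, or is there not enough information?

a_1

a_8 < a_9 and a_9 < a_3 give a_8 < a_3.
With a_3 < a_6: a_8 < a_9 < a_3 < a_6.
With a_6 < a_2: a_8 < a_9 < a_3 < a_6 < a_2.
With a_2 < a_1: a_8 < a_9 < a_3 < a_6 < a_2 < a_1.
So a_1 is larger.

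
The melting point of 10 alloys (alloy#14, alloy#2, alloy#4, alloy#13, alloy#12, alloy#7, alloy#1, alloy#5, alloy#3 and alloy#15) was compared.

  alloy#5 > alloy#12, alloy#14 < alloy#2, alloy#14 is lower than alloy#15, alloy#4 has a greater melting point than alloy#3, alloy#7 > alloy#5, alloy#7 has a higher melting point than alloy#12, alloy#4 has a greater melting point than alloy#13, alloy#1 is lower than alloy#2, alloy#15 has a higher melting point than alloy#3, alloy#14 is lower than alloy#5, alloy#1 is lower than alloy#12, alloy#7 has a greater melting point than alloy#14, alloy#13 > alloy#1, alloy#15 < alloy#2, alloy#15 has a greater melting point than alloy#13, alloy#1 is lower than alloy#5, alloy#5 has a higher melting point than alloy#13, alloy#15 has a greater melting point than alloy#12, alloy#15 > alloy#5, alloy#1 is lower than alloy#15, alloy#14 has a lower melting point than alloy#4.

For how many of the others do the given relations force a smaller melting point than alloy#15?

From alloy#15 the given relations immediately reach alloy#14, alloy#3, alloy#1, alloy#13, alloy#12, alloy#5.
Nothing else is reachable below alloy#15; 6 in all.

6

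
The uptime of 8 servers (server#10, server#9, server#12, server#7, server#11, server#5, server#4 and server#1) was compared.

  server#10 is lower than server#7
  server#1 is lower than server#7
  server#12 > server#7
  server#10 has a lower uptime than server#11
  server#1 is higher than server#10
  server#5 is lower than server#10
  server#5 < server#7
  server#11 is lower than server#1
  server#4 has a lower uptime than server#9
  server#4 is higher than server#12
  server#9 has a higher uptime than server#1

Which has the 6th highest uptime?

Chaining the given pairs: server#5 < server#10 < server#11 < server#1 < server#7 < server#12 < server#4 < server#9.
Counting 6 from the largest end gives server#11.

server#11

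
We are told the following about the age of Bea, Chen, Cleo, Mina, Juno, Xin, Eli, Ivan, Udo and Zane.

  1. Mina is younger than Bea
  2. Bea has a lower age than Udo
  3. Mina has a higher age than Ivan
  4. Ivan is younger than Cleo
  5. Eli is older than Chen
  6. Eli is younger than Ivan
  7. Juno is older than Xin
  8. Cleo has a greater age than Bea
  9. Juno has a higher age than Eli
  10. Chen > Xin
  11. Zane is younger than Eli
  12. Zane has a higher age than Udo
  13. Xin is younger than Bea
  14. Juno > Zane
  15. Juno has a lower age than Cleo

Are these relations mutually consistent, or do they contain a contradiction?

We have Zane < Eli stated directly, yet also Eli < Ivan < Mina < Bea < Udo < Zane by chaining the others — so Eli < Zane. Contradiction.

inconsistent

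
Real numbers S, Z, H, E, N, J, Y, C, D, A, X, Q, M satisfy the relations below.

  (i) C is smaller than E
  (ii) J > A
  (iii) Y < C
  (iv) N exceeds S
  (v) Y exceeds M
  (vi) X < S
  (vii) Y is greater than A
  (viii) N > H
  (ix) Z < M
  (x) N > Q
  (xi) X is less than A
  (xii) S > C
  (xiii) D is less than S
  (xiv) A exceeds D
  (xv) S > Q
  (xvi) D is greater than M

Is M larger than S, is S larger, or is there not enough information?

M < D and D < A give M < A.
Then A < Y extends the chain to Y.
With Y < C: M < D < A < Y < C.
With C < S: M < D < A < Y < C < S.
So S is larger.

S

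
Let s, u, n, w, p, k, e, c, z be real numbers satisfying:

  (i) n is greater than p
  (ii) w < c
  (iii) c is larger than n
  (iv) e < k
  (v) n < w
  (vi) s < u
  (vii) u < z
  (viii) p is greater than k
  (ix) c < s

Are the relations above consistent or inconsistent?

Every relation is compatible with e < k < p < n < w < c < s < u < z; the set is consistent.

consistent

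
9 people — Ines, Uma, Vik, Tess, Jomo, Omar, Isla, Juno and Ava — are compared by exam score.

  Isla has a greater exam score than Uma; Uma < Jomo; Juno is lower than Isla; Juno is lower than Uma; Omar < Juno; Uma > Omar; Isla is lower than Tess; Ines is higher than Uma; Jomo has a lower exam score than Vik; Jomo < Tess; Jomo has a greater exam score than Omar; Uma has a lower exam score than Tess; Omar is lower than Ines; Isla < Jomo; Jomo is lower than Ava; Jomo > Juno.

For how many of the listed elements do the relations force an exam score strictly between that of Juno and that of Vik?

3

Chaining upward from Juno reaches: Uma, Isla, Jomo, Ines, Ava, Tess.
Chaining downward from Vik reaches: Omar, Uma, Isla, Jomo.
Strictly between Juno and Vik are those in both lists: Uma, Isla, Jomo — 3 elements.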